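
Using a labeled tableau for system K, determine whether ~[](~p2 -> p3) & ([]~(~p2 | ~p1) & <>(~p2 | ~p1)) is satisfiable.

1. ~[](~p2 -> p3) & ([]~(~p2 | ~p1) & <>(~p2 | ~p1)), 0
2. ~[](~p2 -> p3), 0   [&-rule on 1]
3. []~(~p2 | ~p1) & <>(~p2 | ~p1), 0   [&-rule on 1]
4. []~(~p2 | ~p1), 0   [&-rule on 3]
5. <>(~p2 | ~p1), 0   [&-rule on 3]
6. ~(~p2 -> p3), 1   [~[]-rule on 2: fresh world 1, 0R1]
7. ~p2, 1   [~->-rule on 6]
8. ~p3, 1   [~->-rule on 6]
9. ~(~p2 | ~p1), 1   [[]-rule on 4 via 0R1]
10. p2, 1   [~|-rule on 9]
11. p1, 1   [~|-rule on 9]
Accessibility: 0R1
Branch closes: p2 and ~p2 both at 1.
Every branch closes; the branch above is one of them.

Unsatisfiable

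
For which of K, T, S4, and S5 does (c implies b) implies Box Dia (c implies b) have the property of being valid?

S5-tableau for the negation not ((c implies b) implies Box Dia (c implies b)):
1. not ((c implies b) implies Box Dia (c implies b)), u
2. c implies b, u
3. not Box Dia (c implies b), u
4. b, u
5. not Dia (c implies b), v
6. not (c implies b), u
7. c, u
8. not b, u
Accessibility: uRu, uRv, vRu, vRv
Branch closes: b and not b both at u.
Every branch closes (one shown): valid in S5.
S4-tableau for the negation not ((c implies b) implies Box Dia (c implies b)):
1. not ((c implies b) implies Box Dia (c implies b)), u
2. c implies b, u
3. not Box Dia (c implies b), u
4. b, u
5. not Dia (c implies b), v
6. not (c implies b), v
7. c, v
8. not b, v
Accessibility: uRu, uRv, vRv
Complete open branch: countermodel on an S4-frame, so not valid in S4, nor in K, T (the same frame is also a K-frame and a T-frame).

S5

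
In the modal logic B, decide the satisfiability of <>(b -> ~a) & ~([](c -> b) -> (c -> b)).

No, unsatisfiable

1. <>(b -> ~a) & ~([](c -> b) -> (c -> b)), 0
2. <>(b -> ~a), 0
3. ~([](c -> b) -> (c -> b)), 0
4. [](c -> b), 0
5. ~(c -> b), 0
6. c, 0
7. ~b, 0
8. c -> b, 0
9. b, 0
Accessibility: 0R0
Branch closes: b and ~b both at 0.
Every branch closes; the branch above is one of them.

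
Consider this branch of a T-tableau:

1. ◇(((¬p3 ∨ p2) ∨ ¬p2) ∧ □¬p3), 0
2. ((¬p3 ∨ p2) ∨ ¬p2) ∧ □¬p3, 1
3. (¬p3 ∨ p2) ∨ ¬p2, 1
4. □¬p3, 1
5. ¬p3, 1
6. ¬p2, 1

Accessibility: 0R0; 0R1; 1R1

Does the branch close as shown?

Open

There is no literal clash: for every atom and world, at most one sign appears.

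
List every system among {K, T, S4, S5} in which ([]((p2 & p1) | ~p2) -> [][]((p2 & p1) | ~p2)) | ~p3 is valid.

S4-tableau for the negation ~(([]((p2 & p1) | ~p2) -> [][]((p2 & p1) | ~p2)) | ~p3):
1. ~(([]((p2 & p1) | ~p2) -> [][]((p2 & p1) | ~p2)) | ~p3), u
2. ~([]((p2 & p1) | ~p2) -> [][]((p2 & p1) | ~p2)), u   [~|-rule on 1]
3. p3, u   [~|-rule on 1]
4. []((p2 & p1) | ~p2), u   [~->-rule on 2]
5. ~[][]((p2 & p1) | ~p2), u   [~->-rule on 2]
6. (p2 & p1) | ~p2, u   [[]-rule on 4 via uRu]
7. p2 & p1, u   [|-rule on 6 (branches; this branch)]
8. p2, u   [&-rule on 7]
9. p1, u   [&-rule on 7]
10. ~[]((p2 & p1) | ~p2), v   [~[]-rule on 5: fresh world v, uRv]
11. (p2 & p1) | ~p2, v   [[]-rule on 4 via uRv]
12. p2 & p1, v   [|-rule on 11 (branches; this branch)]
13. p2, v   [&-rule on 12]
14. p1, v   [&-rule on 12]
15. ~((p2 & p1) | ~p2), w   [~[]-rule on 10: fresh world w, vRw]
16. ~(p2 & p1), w   [~|-rule on 15]
17. p2, w   [~|-rule on 15]
18. (p2 & p1) | ~p2, w   [[]-rule on 4 via uRw]
19. ~p1, w   [~&-rule on 16 (branches; this branch)]
20. p2 & p1, w   [|-rule on 18 (branches; this branch)]
21. p1, w   [&-rule on 20]
Accessibility: uRu, uRv, uRw, vRv, vRw, wRw
Branch closes: p1 and ~p1 both at w.
Every branch closes (one shown): valid in S4, hence also in S5 (every theorem of S4 is a theorem of S5).
T-tableau for the negation ~(([]((p2 & p1) | ~p2) -> [][]((p2 & p1) | ~p2)) | ~p3):
1. ~(([]((p2 & p1) | ~p2) -> [][]((p2 & p1) | ~p2)) | ~p3), u
2. ~([]((p2 & p1) | ~p2) -> [][]((p2 & p1) | ~p2)), u   [~|-rule on 1]
3. p3, u   [~|-rule on 1]
4. []((p2 & p1) | ~p2), u   [~->-rule on 2]
5. ~[][]((p2 & p1) | ~p2), u   [~->-rule on 2]
6. (p2 & p1) | ~p2, u   [[]-rule on 4 via uRu]
7. ~p2, u   [|-rule on 6 (branches; this branch)]
8. ~[]((p2 & p1) | ~p2), v   [~[]-rule on 5: fresh world v, uRv]
9. (p2 & p1) | ~p2, v   [[]-rule on 4 via uRv]
10. ~p2, v   [|-rule on 9 (branches; this branch)]
11. ~((p2 & p1) | ~p2), w   [~[]-rule on 8: fresh world w, vRw]
12. ~(p2 & p1), w   [~|-rule on 11]
13. p2, w   [~|-rule on 11]
14. ~p1, w   [~&-rule on 12 (branches; this branch)]
Accessibility: uRu, uRv, vRv, vRw, wRw
Complete open branch: countermodel on a T-frame, so not valid in T, nor in K (the same frame is also a K-frame).

S4, S5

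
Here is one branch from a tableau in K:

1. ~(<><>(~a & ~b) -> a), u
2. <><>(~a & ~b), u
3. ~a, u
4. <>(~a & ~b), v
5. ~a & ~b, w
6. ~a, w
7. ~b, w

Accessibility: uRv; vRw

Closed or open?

Not closed

There is no literal clash: for every atom and world, at most one sign appears.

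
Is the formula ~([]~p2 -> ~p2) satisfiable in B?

Unsatisfiable

1. ~([]~p2 -> ~p2), 0
2. []~p2, 0
3. p2, 0
4. ~p2, 0
Accessibility: 0R0
Branch closes: p2 and ~p2 both at 0.
All branches of the tableau close; one closing branch shown above.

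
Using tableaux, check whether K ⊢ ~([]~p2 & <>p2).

Valid

Tableau for the negation []~p2 & <>p2:
1. []~p2 & <>p2, u
2. []~p2, u
3. <>p2, u
4. p2, v
5. ~p2, v
Accessibility: uRv
Branch closes: p2 and ~p2 both at v.
All branches of the negation close; one closing branch shown above.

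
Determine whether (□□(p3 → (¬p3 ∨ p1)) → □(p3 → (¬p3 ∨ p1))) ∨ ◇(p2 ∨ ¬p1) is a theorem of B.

Tableau for the negation ¬((□□(p3 → (¬p3 ∨ p1)) → □(p3 → (¬p3 ∨ p1))) ∨ ◇(p2 ∨ ¬p1)):
1. ¬((□□(p3 → (¬p3 ∨ p1)) → □(p3 → (¬p3 ∨ p1))) ∨ ◇(p2 ∨ ¬p1)), u
2. ¬(□□(p3 → (¬p3 ∨ p1)) → □(p3 → (¬p3 ∨ p1))), u   [¬∨-rule on 1]
3. ¬◇(p2 ∨ ¬p1), u   [¬∨-rule on 1]
4. □□(p3 → (¬p3 ∨ p1)), u   [¬→-rule on 2]
5. ¬□(p3 → (¬p3 ∨ p1)), u   [¬→-rule on 2]
6. ¬(p2 ∨ ¬p1), u   [¬◇-rule on 3 via uRu]
7. ¬p2, u   [¬∨-rule on 6]
8. p1, u   [¬∨-rule on 6]
9. □(p3 → (¬p3 ∨ p1)), u   [□-rule on 4 via uRu]
10. p3 → (¬p3 ∨ p1), u   [□-rule on 9 via uRu]
11. ¬p3 ∨ p1, u   [→-rule on 10 (branches; this branch)]
12. ¬(p3 → (¬p3 ∨ p1)), v   [¬□-rule on 5: fresh world v, uRv]
13. p3, v   [¬→-rule on 12]
14. ¬(¬p3 ∨ p1), v   [¬→-rule on 12]
15. ¬p1, v   [¬∨-rule on 14]
16. ¬(p2 ∨ ¬p1), v   [¬◇-rule on 3 via uRv]
17. ¬p2, v   [¬∨-rule on 16]
18. p1, v   [¬∨-rule on 16]
Accessibility: uRu, uRv, vRu, vRv
Branch closes: p1 and ¬p1 both at v.
All branches of the negation close; one closing branch shown above.

Valid in B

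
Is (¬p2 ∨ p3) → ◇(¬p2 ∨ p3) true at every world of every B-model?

Tableau for the negation ¬((¬p2 ∨ p3) → ◇(¬p2 ∨ p3)):
1. ¬((¬p2 ∨ p3) → ◇(¬p2 ∨ p3)), u
2. ¬p2 ∨ p3, u
3. ¬◇(¬p2 ∨ p3), u
4. ¬(¬p2 ∨ p3), u
5. p2, u
6. ¬p3, u
7. p3, u
Accessibility: uRu
Branch closes: p3 and ¬p3 both at u.
All branches of the negation close; one closing branch shown above.

Yes, valid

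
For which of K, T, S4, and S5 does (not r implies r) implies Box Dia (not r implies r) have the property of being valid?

S5

S5-tableau for the negation not ((not r implies r) implies Box Dia (not r implies r)):
1. not ((not r implies r) implies Box Dia (not r implies r)), u
2. not r implies r, u
3. not Box Dia (not r implies r), u
4. r, u
5. not Dia (not r implies r), v
6. not (not r implies r), u
7. not r, u
Accessibility: uRu, uRv, vRu, vRv
Branch closes: r and not r both at u.
Every branch closes (one shown): valid in S5.
S4-tableau for the negation not ((not r implies r) implies Box Dia (not r implies r)):
1. not ((not r implies r) implies Box Dia (not r implies r)), u
2. not r implies r, u
3. not Box Dia (not r implies r), u
4. r, u
5. not Dia (not r implies r), v
6. not (not r implies r), v
7. not r, v
Accessibility: uRu, uRv, vRv
Complete open branch: countermodel on an S4-frame, so not valid in S4, nor in K, T (the same frame is also a K-frame and a T-frame).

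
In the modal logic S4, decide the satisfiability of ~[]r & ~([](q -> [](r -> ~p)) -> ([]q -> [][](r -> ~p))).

Unsatisfiable (every branch closes)

1. ~[]r & ~([](q -> [](r -> ~p)) -> ([]q -> [][](r -> ~p))), u
2. ~[]r, u
3. ~([](q -> [](r -> ~p)) -> ([]q -> [][](r -> ~p))), u
4. [](q -> [](r -> ~p)), u
5. ~([]q -> [][](r -> ~p)), u
6. []q, u
7. ~[][](r -> ~p), u
8. q -> [](r -> ~p), u
9. q, u
10. [](r -> ~p), u
11. r -> ~p, u
12. ~p, u
13. ~r, v
14. q -> [](r -> ~p), v
15. q, v
16. r -> ~p, v
17. [](r -> ~p), v
18. ~p, v
19. ~[](r -> ~p), w
20. q -> [](r -> ~p), w
21. q, w
22. r -> ~p, w
23. [](r -> ~p), w
24. ~p, w
25. ~(r -> ~p), x
26. r, x
27. p, x
28. q -> [](r -> ~p), x
29. q, x
30. r -> ~p, x
31. [](r -> ~p), x
32. ~p, x
Accessibility: uRu, uRv, uRw, uRx, vRv, wRw, wRx, xRx
Branch closes: p and ~p both at x.
Every branch closes; the branch above is one of them.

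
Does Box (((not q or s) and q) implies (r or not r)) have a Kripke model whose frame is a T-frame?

Yes, satisfiable

1. Box (((not q or s) and q) implies (r or not r)), 0
2. ((not q or s) and q) implies (r or not r), 0
3. r or not r, 0
4. not r, 0
Accessibility: 0R0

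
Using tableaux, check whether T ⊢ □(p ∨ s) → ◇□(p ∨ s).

Tableau for the negation ¬(□(p ∨ s) → ◇□(p ∨ s)):
1. ¬(□(p ∨ s) → ◇□(p ∨ s)), w0
2. □(p ∨ s), w0
3. ¬◇□(p ∨ s), w0
4. p ∨ s, w0
5. ¬□(p ∨ s), w0
6. s, w0
7. ¬(p ∨ s), w1
8. ¬p, w1
9. ¬s, w1
10. p ∨ s, w1
11. ¬□(p ∨ s), w1
12. s, w1
Accessibility: w0Rw0, w0Rw1, w1Rw1
Branch closes: s and ¬s both at w1.
Every branch of the negation's tableau closes; the branch above is one of them.

Valid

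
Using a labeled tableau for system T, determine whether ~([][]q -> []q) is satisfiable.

1. ~([][]q -> []q), 0
2. [][]q, 0   [~->-rule on 1]
3. ~[]q, 0   [~->-rule on 1]
4. []q, 0   [[]-rule on 2 via 0R0]
5. q, 0   [[]-rule on 4 via 0R0]
6. ~q, 1   [~[]-rule on 3: fresh world 1, 0R1]
7. []q, 1   [[]-rule on 2 via 0R1]
8. q, 1   [[]-rule on 4 via 0R1]
Accessibility: 0R0, 0R1, 1R1
Branch closes: q and ~q both at 1.
(One branch shown.) All branches close.

No, unsatisfiable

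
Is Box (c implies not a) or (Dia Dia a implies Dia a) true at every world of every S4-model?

Tableau for the negation not (Box (c implies not a) or (Dia Dia a implies Dia a)):
1. not (Box (c implies not a) or (Dia Dia a implies Dia a)), 0
2. not Box (c implies not a), 0
3. not (Dia Dia a implies Dia a), 0
4. Dia Dia a, 0
5. not Dia a, 0
6. not a, 0
7. not (c implies not a), 1
8. c, 1
9. a, 1
10. not a, 1
Accessibility: 0R0, 0R1, 1R1
Branch closes: a and not a both at 1.
All branches of the negation close; one closing branch shown above.

Valid in S4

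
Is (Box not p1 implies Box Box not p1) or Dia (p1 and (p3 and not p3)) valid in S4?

Tableau for the negation not ((Box not p1 implies Box Box not p1) or Dia (p1 and (p3 and not p3))):
1. not ((Box not p1 implies Box Box not p1) or Dia (p1 and (p3 and not p3))), w0
2. not (Box not p1 implies Box Box not p1), w0
3. not Dia (p1 and (p3 and not p3)), w0
4. Box not p1, w0
5. not Box Box not p1, w0
6. not (p1 and (p3 and not p3)), w0
7. not p1, w0
8. not (p3 and not p3), w0
9. p3, w0
10. not Box not p1, w1
11. not (p1 and (p3 and not p3)), w1
12. not p1, w1
13. not (p3 and not p3), w1
14. p3, w1
15. p1, w2
16. not (p1 and (p3 and not p3)), w2
17. not p1, w2
Accessibility: w0Rw0, w0Rw1, w0Rw2, w1Rw1, w1Rw2, w2Rw2
Branch closes: p1 and not p1 both at w2.
All branches of the negation close; one closing branch shown above.

Valid in S4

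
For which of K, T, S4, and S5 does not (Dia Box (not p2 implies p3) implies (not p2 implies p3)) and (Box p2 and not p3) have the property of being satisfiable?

T-tableau for the formula:
1. not (Dia Box (not p2 implies p3) implies (not p2 implies p3)) and (Box p2 and not p3), w0
2. not (Dia Box (not p2 implies p3) implies (not p2 implies p3)), w0
3. Box p2 and not p3, w0
4. Dia Box (not p2 implies p3), w0
5. not (not p2 implies p3), w0
6. Box p2, w0
7. not p3, w0
8. not p2, w0
9. p2, w0
Accessibility: w0Rw0
Branch closes: p2 and not p2 both at w0.
Every branch closes (one shown): unsatisfiable in T, hence also in S4, S5 (every S4/S5-frame is a T-frame).
K-tableau for the formula:
1. not (Dia Box (not p2 implies p3) implies (not p2 implies p3)) and (Box p2 and not p3), w0
2. not (Dia Box (not p2 implies p3) implies (not p2 implies p3)), w0
3. Box p2 and not p3, w0
4. Dia Box (not p2 implies p3), w0
5. not (not p2 implies p3), w0
6. Box p2, w0
7. not p3, w0
8. not p2, w0
9. Box (not p2 implies p3), w1
10. p2, w1
Accessibility: w0Rw1
Complete open branch: satisfiable in K.

K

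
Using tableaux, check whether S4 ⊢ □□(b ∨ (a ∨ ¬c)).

Tableau for the negation ¬□□(b ∨ (a ∨ ¬c)):
1. ¬□□(b ∨ (a ∨ ¬c)), u
2. ¬□(b ∨ (a ∨ ¬c)), v   [¬□-rule on 1: fresh world v, uRv]
3. ¬(b ∨ (a ∨ ¬c)), w   [¬□-rule on 2: fresh world w, vRw]
4. ¬b, w   [¬∨-rule on 3]
5. ¬(a ∨ ¬c), w   [¬∨-rule on 3]
6. ¬a, w   [¬∨-rule on 5]
7. c, w   [¬∨-rule on 5]
Accessibility: uRu, uRv, uRw, vRv, vRw, wRw
The negation has an open branch (countermodel exists).

No, not valid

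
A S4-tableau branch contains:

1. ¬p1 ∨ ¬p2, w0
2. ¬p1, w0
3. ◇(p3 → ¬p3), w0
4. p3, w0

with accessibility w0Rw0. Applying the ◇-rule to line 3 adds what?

a fresh world w1 with w0Rw1, and p3 → ¬p3 at w1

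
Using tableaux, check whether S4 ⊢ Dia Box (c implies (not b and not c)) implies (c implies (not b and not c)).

Tableau for the negation not (Dia Box (c implies (not b and not c)) implies (c implies (not b and not c))):
1. not (Dia Box (c implies (not b and not c)) implies (c implies (not b and not c))), w0
2. Dia Box (c implies (not b and not c)), w0
3. not (c implies (not b and not c)), w0
4. c, w0
5. not (not b and not c), w0
6. Box (c implies (not b and not c)), w1
7. c implies (not b and not c), w1
8. not b and not c, w1
9. not b, w1
10. not c, w1
Accessibility: w0Rw0, w0Rw1, w1Rw1
The negation has an open branch (countermodel exists).

Not valid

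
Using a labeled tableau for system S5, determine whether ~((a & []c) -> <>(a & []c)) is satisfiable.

Unsatisfiable

1. ~((a & []c) -> <>(a & []c)), w0
2. a & []c, w0
3. ~<>(a & []c), w0
4. a, w0
5. []c, w0
6. ~(a & []c), w0
7. c, w0
8. ~[]c, w0
9. ~c, w1
10. ~(a & []c), w1
11. c, w1
Accessibility: w0Rw0, w0Rw1, w1Rw0, w1Rw1
Branch closes: c and ~c both at w1.
All branches of the tableau close; one closing branch shown above.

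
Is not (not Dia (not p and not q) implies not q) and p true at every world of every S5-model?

Tableau for the negation not (not (not Dia (not p and not q) implies not q) and p):
1. not (not (not Dia (not p and not q) implies not q) and p), w0
2. not p, w0   [neg-and-rule on 1 (branches; this branch)]
Accessibility: w0Rw0
The negation has an open branch (countermodel exists).

Invalid (countermodel exists)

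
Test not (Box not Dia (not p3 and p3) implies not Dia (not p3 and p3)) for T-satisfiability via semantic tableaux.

No, unsatisfiable

1. not (Box not Dia (not p3 and p3) implies not Dia (not p3 and p3)), 0
2. Box not Dia (not p3 and p3), 0
3. Dia (not p3 and p3), 0
4. not Dia (not p3 and p3), 0
5. not (not p3 and p3), 0
6. not p3, 0
7. not p3 and p3, 1
8. not p3, 1
9. p3, 1
Accessibility: 0R0, 0R1, 1R1
Branch closes: p3 and not p3 both at 1.
Every branch closes; the branch above is one of them.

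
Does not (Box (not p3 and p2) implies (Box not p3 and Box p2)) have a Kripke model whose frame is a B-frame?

No, unsatisfiable

1. not (Box (not p3 and p2) implies (Box not p3 and Box p2)), u
2. Box (not p3 and p2), u
3. not (Box not p3 and Box p2), u
4. not p3 and p2, u
5. not p3, u
6. p2, u
7. not Box p2, u
8. not p2, v
9. not p3 and p2, v
10. not p3, v
11. p2, v
Accessibility: uRu, uRv, vRu, vRv
Branch closes: p2 and not p2 both at v.
All branches of the tableau close; one closing branch shown above.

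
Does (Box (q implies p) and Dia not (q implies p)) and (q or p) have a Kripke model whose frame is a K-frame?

1. (Box (q implies p) and Dia not (q implies p)) and (q or p), u
2. Box (q implies p) and Dia not (q implies p), u
3. q or p, u
4. Box (q implies p), u
5. Dia not (q implies p), u
6. p, u
7. not (q implies p), v
8. q, v
9. not p, v
10. q implies p, v
11. p, v
Accessibility: uRv
Branch closes: p and not p both at v.
All branches of the tableau close; one closing branch shown above.

Unsatisfiable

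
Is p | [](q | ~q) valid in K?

Valid in K

Tableau for the negation ~(p | [](q | ~q)):
1. ~(p | [](q | ~q)), u
2. ~p, u   [~|-rule on 1]
3. ~[](q | ~q), u   [~|-rule on 1]
4. ~(q | ~q), v   [~[]-rule on 3: fresh world v, uRv]
5. ~q, v   [~|-rule on 4]
6. q, v   [~|-rule on 4]
Accessibility: uRv
Branch closes: q and ~q both at v.
All branches of the negation close; one closing branch shown above.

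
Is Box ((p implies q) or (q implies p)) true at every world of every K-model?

Yes, valid

Tableau for the negation not Box ((p implies q) or (q implies p)):
1. not Box ((p implies q) or (q implies p)), u
2. not ((p implies q) or (q implies p)), v
3. not (p implies q), v
4. not (q implies p), v
5. p, v
6. not q, v
7. q, v
8. not p, v
Accessibility: uRv
Branch closes: q and not q both at v.
Every branch of the negation's tableau closes; the branch above is one of them.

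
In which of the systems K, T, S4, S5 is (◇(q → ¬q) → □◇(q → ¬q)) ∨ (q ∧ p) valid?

S4-tableau for the negation ¬((◇(q → ¬q) → □◇(q → ¬q)) ∨ (q ∧ p)):
1. ¬((◇(q → ¬q) → □◇(q → ¬q)) ∨ (q ∧ p)), 0
2. ¬(◇(q → ¬q) → □◇(q → ¬q)), 0
3. ¬(q ∧ p), 0
4. ◇(q → ¬q), 0
5. ¬□◇(q → ¬q), 0
6. ¬p, 0
7. q → ¬q, 1
8. ¬q, 1
9. ¬◇(q → ¬q), 2
10. ¬(q → ¬q), 2
11. q, 2
Accessibility: 0R0, 0R1, 0R2, 1R1, 2R2
Complete open branch: countermodel on an S4-frame, so not valid in S4, nor in K, T (the same frame is also a K-frame and a T-frame).
S5-tableau for the negation ¬((◇(q → ¬q) → □◇(q → ¬q)) ∨ (q ∧ p)):
1. ¬((◇(q → ¬q) → □◇(q → ¬q)) ∨ (q ∧ p)), 0
2. ¬(◇(q → ¬q) → □◇(q → ¬q)), 0
3. ¬(q ∧ p), 0
4. ◇(q → ¬q), 0
5. ¬□◇(q → ¬q), 0
6. ¬p, 0
7. q → ¬q, 1
8. ¬q, 1
9. ¬◇(q → ¬q), 2
10. ¬(q → ¬q), 0
11. q, 0
12. ¬(q → ¬q), 1
13. q, 1
Accessibility: 0R0, 0R1, 0R2, 1R0, 1R1, 1R2, 2R0, 2R1, 2R2
Branch closes: q and ¬q both at 1.
Every branch closes (one shown): valid in S5.

S5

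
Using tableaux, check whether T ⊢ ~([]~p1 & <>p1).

Valid

Tableau for the negation []~p1 & <>p1:
1. []~p1 & <>p1, w0
2. []~p1, w0   [&-rule on 1]
3. <>p1, w0   [&-rule on 1]
4. ~p1, w0   [[]-rule on 2 via w0Rw0]
5. p1, w1   [<>-rule on 3: fresh world w1, w0Rw1]
6. ~p1, w1   [[]-rule on 2 via w0Rw1]
Accessibility: w0Rw0, w0Rw1, w1Rw1
Branch closes: p1 and ~p1 both at w1.
Every branch of the negation's tableau closes; the branch above is one of them.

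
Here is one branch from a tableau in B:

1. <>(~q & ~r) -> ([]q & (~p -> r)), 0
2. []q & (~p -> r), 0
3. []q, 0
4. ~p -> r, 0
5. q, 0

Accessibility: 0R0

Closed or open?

Open

No world carries both an atom and its negation.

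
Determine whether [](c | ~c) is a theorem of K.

Tableau for the negation ~[](c | ~c):
1. ~[](c | ~c), 0
2. ~(c | ~c), 1
3. ~c, 1
4. c, 1
Accessibility: 0R1
Branch closes: c and ~c both at 1.
All branches of the negation close; one closing branch shown above.

Valid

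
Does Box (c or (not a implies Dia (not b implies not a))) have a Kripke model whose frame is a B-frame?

1. Box (c or (not a implies Dia (not b implies not a))), 0
2. c or (not a implies Dia (not b implies not a)), 0
3. not a implies Dia (not b implies not a), 0
4. Dia (not b implies not a), 0
5. not b implies not a, 1
6. c or (not a implies Dia (not b implies not a)), 1
7. not a, 1
8. not a implies Dia (not b implies not a), 1
9. Dia (not b implies not a), 1
10. not b implies not a, 2
11. not a, 2
Accessibility: 0R0, 0R1, 1R0, 1R1, 1R2, 2R1, 2R2

Satisfiable (open branch found)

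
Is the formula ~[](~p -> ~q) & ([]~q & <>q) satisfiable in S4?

1. ~[](~p -> ~q) & ([]~q & <>q), u
2. ~[](~p -> ~q), u
3. []~q & <>q, u
4. []~q, u
5. <>q, u
6. ~q, u
7. ~(~p -> ~q), v
8. ~p, v
9. q, v
10. ~q, v
Accessibility: uRu, uRv, vRv
Branch closes: q and ~q both at v.
(One branch shown.) All branches close.

Unsatisfiable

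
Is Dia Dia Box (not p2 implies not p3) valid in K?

Tableau for the negation not Dia Dia Box (not p2 implies not p3):
1. not Dia Dia Box (not p2 implies not p3), 0
The negation has an open branch (countermodel exists).

No, not valid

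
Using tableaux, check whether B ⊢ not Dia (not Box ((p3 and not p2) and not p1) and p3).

Not valid

Tableau for the negation Dia (not Box ((p3 and not p2) and not p1) and p3):
1. Dia (not Box ((p3 and not p2) and not p1) and p3), w0
2. not Box ((p3 and not p2) and not p1) and p3, w1
3. not Box ((p3 and not p2) and not p1), w1
4. p3, w1
5. not ((p3 and not p2) and not p1), w2
6. p1, w2
Accessibility: w0Rw0, w0Rw1, w1Rw0, w1Rw1, w1Rw2, w2Rw1, w2Rw2
The negation has an open branch (countermodel exists).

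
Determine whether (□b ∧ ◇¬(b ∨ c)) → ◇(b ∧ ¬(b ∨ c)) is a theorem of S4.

Yes, valid

Tableau for the negation ¬((□b ∧ ◇¬(b ∨ c)) → ◇(b ∧ ¬(b ∨ c))):
1. ¬((□b ∧ ◇¬(b ∨ c)) → ◇(b ∧ ¬(b ∨ c))), 0
2. □b ∧ ◇¬(b ∨ c), 0
3. ¬◇(b ∧ ¬(b ∨ c)), 0
4. □b, 0
5. ◇¬(b ∨ c), 0
6. ¬(b ∧ ¬(b ∨ c)), 0
7. b, 0
8. b ∨ c, 0
9. c, 0
10. ¬(b ∨ c), 1
11. ¬b, 1
12. ¬c, 1
13. ¬(b ∧ ¬(b ∨ c)), 1
14. b, 1
Accessibility: 0R0, 0R1, 1R1
Branch closes: b and ¬b both at 1.
All branches of the negation close; one closing branch shown above.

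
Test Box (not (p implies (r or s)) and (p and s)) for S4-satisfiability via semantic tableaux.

1. Box (not (p implies (r or s)) and (p and s)), u
2. not (p implies (r or s)) and (p and s), u   [Box-rule on 1 via uRu]
3. not (p implies (r or s)), u   [and-rule on 2]
4. p and s, u   [and-rule on 2]
5. p, u   [neg-implies-rule on 3]
6. not (r or s), u   [neg-implies-rule on 3]
7. s, u   [and-rule on 4]
8. not r, u   [neg-or-rule on 6]
9. not s, u   [neg-or-rule on 6]
Accessibility: uRu
Branch closes: s and not s both at u.
(One branch shown.) All branches close.

Unsatisfiable (every branch closes)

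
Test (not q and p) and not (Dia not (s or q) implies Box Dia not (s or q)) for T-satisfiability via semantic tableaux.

1. (not q and p) and not (Dia not (s or q) implies Box Dia not (s or q)), 0
2. not q and p, 0
3. not (Dia not (s or q) implies Box Dia not (s or q)), 0
4. not q, 0
5. p, 0
6. Dia not (s or q), 0
7. not Box Dia not (s or q), 0
8. not (s or q), 1
9. not s, 1
10. not q, 1
11. not Dia not (s or q), 2
12. s or q, 2
13. q, 2
Accessibility: 0R0, 0R1, 0R2, 1R1, 2R2

Satisfiable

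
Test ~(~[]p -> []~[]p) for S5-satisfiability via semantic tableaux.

1. ~(~[]p -> []~[]p), 0
2. ~[]p, 0   [~->-rule on 1]
3. ~[]~[]p, 0   [~->-rule on 1]
4. ~p, 1   [~[]-rule on 2: fresh world 1, 0R1]
5. []p, 2   [~[]-rule on 3: fresh world 2, 0R2]
6. p, 0   [[]-rule on 5 via 2R0]
7. p, 1   [[]-rule on 5 via 2R1]
Accessibility: 0R0, 0R1, 0R2, 1R0, 1R1, 1R2, 2R0, 2R1, 2R2
Branch closes: p and ~p both at 1.
Every branch closes; the branch above is one of them.

Unsatisfiable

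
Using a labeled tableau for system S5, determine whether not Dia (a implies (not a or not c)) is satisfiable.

1. not Dia (a implies (not a or not c)), u
2. not (a implies (not a or not c)), u
3. a, u
4. not (not a or not c), u
5. c, u
Accessibility: uRu

Yes, satisfiable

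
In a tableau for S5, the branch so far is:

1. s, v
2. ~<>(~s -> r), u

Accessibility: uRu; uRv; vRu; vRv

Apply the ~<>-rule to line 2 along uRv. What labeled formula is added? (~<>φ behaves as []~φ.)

~<>φ behaves as []~φ: propagate the negated body to each accessible world.

~(~s -> r), v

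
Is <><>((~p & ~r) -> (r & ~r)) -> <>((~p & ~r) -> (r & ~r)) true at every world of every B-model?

Tableau for the negation ~(<><>((~p & ~r) -> (r & ~r)) -> <>((~p & ~r) -> (r & ~r))):
1. ~(<><>((~p & ~r) -> (r & ~r)) -> <>((~p & ~r) -> (r & ~r))), u
2. <><>((~p & ~r) -> (r & ~r)), u
3. ~<>((~p & ~r) -> (r & ~r)), u
4. ~((~p & ~r) -> (r & ~r)), u
5. ~p & ~r, u
6. ~(r & ~r), u
7. ~p, u
8. ~r, u
9. <>((~p & ~r) -> (r & ~r)), v
10. ~((~p & ~r) -> (r & ~r)), v
11. ~p & ~r, v
12. ~(r & ~r), v
13. ~p, v
14. ~r, v
15. (~p & ~r) -> (r & ~r), w
16. ~(~p & ~r), w
17. r, w
Accessibility: uRu, uRv, vRu, vRv, vRw, wRv, wRw
The negation has an open branch (countermodel exists).

Not valid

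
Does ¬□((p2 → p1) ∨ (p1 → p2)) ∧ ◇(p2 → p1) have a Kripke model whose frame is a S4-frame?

1. ¬□((p2 → p1) ∨ (p1 → p2)) ∧ ◇(p2 → p1), w0
2. ¬□((p2 → p1) ∨ (p1 → p2)), w0   [∧-rule on 1]
3. ◇(p2 → p1), w0   [∧-rule on 1]
4. ¬((p2 → p1) ∨ (p1 → p2)), w1   [¬□-rule on 2: fresh world w1, w0Rw1]
5. ¬(p2 → p1), w1   [¬∨-rule on 4]
6. ¬(p1 → p2), w1   [¬∨-rule on 4]
7. p2, w1   [¬→-rule on 5]
8. ¬p1, w1   [¬→-rule on 5]
9. p1, w1   [¬→-rule on 6]
10. ¬p2, w1   [¬→-rule on 6]
Accessibility: w0Rw0, w0Rw1, w1Rw1
Branch closes: p1 and ¬p1 both at w1.
Every branch closes; the branch above is one of them.

No, unsatisfiable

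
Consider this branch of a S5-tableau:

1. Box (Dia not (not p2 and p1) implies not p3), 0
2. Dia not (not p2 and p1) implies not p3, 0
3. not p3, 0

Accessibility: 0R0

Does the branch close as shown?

There is no literal clash: for every atom and world, at most one sign appears.

No, open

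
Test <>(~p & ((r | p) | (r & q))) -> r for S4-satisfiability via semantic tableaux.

1. <>(~p & ((r | p) | (r & q))) -> r, u
2. r, u
Accessibility: uRu

Yes, satisfiable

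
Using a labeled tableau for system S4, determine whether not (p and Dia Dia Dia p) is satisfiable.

1. not (p and Dia Dia Dia p), 0
2. not Dia Dia Dia p, 0
3. not Dia Dia p, 0
4. not Dia p, 0
5. not p, 0
Accessibility: 0R0

Satisfiable (open branch found)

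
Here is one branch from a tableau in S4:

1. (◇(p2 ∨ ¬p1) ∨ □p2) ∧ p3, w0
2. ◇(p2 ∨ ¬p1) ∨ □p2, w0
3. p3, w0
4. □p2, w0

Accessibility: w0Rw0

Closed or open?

Not closed

There is no literal clash: for every atom and world, at most one sign appears.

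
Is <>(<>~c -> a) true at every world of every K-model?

Tableau for the negation ~<>(<>~c -> a):
1. ~<>(<>~c -> a), 0
The negation has an open branch (countermodel exists).

Not valid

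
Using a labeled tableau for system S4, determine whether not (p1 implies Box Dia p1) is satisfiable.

1. not (p1 implies Box Dia p1), w0
2. p1, w0
3. not Box Dia p1, w0
4. not Dia p1, w1
5. not p1, w1
Accessibility: w0Rw0, w0Rw1, w1Rw1

Satisfiable (open branch found)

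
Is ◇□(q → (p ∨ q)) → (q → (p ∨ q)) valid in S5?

Valid in S5

Tableau for the negation ¬(◇□(q → (p ∨ q)) → (q → (p ∨ q))):
1. ¬(◇□(q → (p ∨ q)) → (q → (p ∨ q))), w0
2. ◇□(q → (p ∨ q)), w0   [¬→-rule on 1]
3. ¬(q → (p ∨ q)), w0   [¬→-rule on 1]
4. q, w0   [¬→-rule on 3]
5. ¬(p ∨ q), w0   [¬→-rule on 3]
6. ¬p, w0   [¬∨-rule on 5]
7. ¬q, w0   [¬∨-rule on 5]
Accessibility: w0Rw0
Branch closes: q and ¬q both at w0.
Every branch of the negation's tableau closes; the branch above is one of them.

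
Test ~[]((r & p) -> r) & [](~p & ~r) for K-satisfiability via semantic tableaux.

1. ~[]((r & p) -> r) & [](~p & ~r), w0
2. ~[]((r & p) -> r), w0
3. [](~p & ~r), w0
4. ~((r & p) -> r), w1
5. r & p, w1
6. ~r, w1
7. r, w1
8. p, w1
Accessibility: w0Rw1
Branch closes: r and ~r both at w1.
(One branch shown.) All branches close.

No, unsatisfiable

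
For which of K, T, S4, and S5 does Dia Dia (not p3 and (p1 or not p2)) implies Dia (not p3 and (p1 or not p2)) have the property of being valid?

S4-tableau for the negation not (Dia Dia (not p3 and (p1 or not p2)) implies Dia (not p3 and (p1 or not p2))):
1. not (Dia Dia (not p3 and (p1 or not p2)) implies Dia (not p3 and (p1 or not p2))), 0
2. Dia Dia (not p3 and (p1 or not p2)), 0
3. not Dia (not p3 and (p1 or not p2)), 0
4. not (not p3 and (p1 or not p2)), 0
5. not (p1 or not p2), 0
6. not p1, 0
7. p2, 0
8. Dia (not p3 and (p1 or not p2)), 1
9. not (not p3 and (p1 or not p2)), 1
10. not (p1 or not p2), 1
11. not p1, 1
12. p2, 1
13. not p3 and (p1 or not p2), 2
14. not p3, 2
15. p1 or not p2, 2
16. not (not p3 and (p1 or not p2)), 2
17. not p2, 2
18. not (p1 or not p2), 2
19. not p1, 2
20. p2, 2
Accessibility: 0R0, 0R1, 0R2, 1R1, 1R2, 2R2
Branch closes: p2 and not p2 both at 2.
Every branch closes (one shown): valid in S4, hence also in S5 (every theorem of S4 is a theorem of S5).
T-tableau for the negation not (Dia Dia (not p3 and (p1 or not p2)) implies Dia (not p3 and (p1 or not p2))):
1. not (Dia Dia (not p3 and (p1 or not p2)) implies Dia (not p3 and (p1 or not p2))), 0
2. Dia Dia (not p3 and (p1 or not p2)), 0
3. not Dia (not p3 and (p1 or not p2)), 0
4. not (not p3 and (p1 or not p2)), 0
5. not (p1 or not p2), 0
6. not p1, 0
7. p2, 0
8. Dia (not p3 and (p1 or not p2)), 1
9. not (not p3 and (p1 or not p2)), 1
10. not (p1 or not p2), 1
11. not p1, 1
12. p2, 1
13. not p3 and (p1 or not p2), 2
14. not p3, 2
15. p1 or not p2, 2
16. not p2, 2
Accessibility: 0R0, 0R1, 1R1, 1R2, 2R2
Complete open branch: countermodel on a T-frame, so not valid in T, nor in K (the same frame is also a K-frame).

S4, S5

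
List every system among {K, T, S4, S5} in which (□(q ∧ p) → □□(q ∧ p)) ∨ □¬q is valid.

T-tableau for the negation ¬((□(q ∧ p) → □□(q ∧ p)) ∨ □¬q):
1. ¬((□(q ∧ p) → □□(q ∧ p)) ∨ □¬q), 0
2. ¬(□(q ∧ p) → □□(q ∧ p)), 0   [¬∨-rule on 1]
3. ¬□¬q, 0   [¬∨-rule on 1]
4. □(q ∧ p), 0   [¬→-rule on 2]
5. ¬□□(q ∧ p), 0   [¬→-rule on 2]
6. q ∧ p, 0   [□-rule on 4 via 0R0]
7. q, 0   [∧-rule on 6]
8. p, 0   [∧-rule on 6]
9. q, 1   [¬□-rule on 3: fresh world 1, 0R1]
10. q ∧ p, 1   [□-rule on 4 via 0R1]
11. p, 1   [∧-rule on 10]
12. ¬□(q ∧ p), 2   [¬□-rule on 5: fresh world 2, 0R2]
13. q ∧ p, 2   [□-rule on 4 via 0R2]
14. q, 2   [∧-rule on 13]
15. p, 2   [∧-rule on 13]
16. ¬(q ∧ p), 3   [¬□-rule on 12: fresh world 3, 2R3]
17. ¬p, 3   [¬∧-rule on 16 (branches; this branch)]
Accessibility: 0R0, 0R1, 0R2, 1R1, 2R2, 2R3, 3R3
Complete open branch: countermodel on a T-frame, so not valid in T, nor in K (the same frame is also a K-frame).
S4-tableau for the negation ¬((□(q ∧ p) → □□(q ∧ p)) ∨ □¬q):
1. ¬((□(q ∧ p) → □□(q ∧ p)) ∨ □¬q), 0
2. ¬(□(q ∧ p) → □□(q ∧ p)), 0   [¬∨-rule on 1]
3. ¬□¬q, 0   [¬∨-rule on 1]
4. □(q ∧ p), 0   [¬→-rule on 2]
5. ¬□□(q ∧ p), 0   [¬→-rule on 2]
6. q ∧ p, 0   [□-rule on 4 via 0R0]
7. q, 0   [∧-rule on 6]
8. p, 0   [∧-rule on 6]
9. q, 1   [¬□-rule on 3: fresh world 1, 0R1]
10. q ∧ p, 1   [□-rule on 4 via 0R1]
11. p, 1   [∧-rule on 10]
12. ¬□(q ∧ p), 2   [¬□-rule on 5: fresh world 2, 0R2]
13. q ∧ p, 2   [□-rule on 4 via 0R2]
14. q, 2   [∧-rule on 13]
15. p, 2   [∧-rule on 13]
16. ¬(q ∧ p), 3   [¬□-rule on 12: fresh world 3, 2R3]
17. q ∧ p, 3   [□-rule on 4 via 0R3]
18. q, 3   [∧-rule on 17]
19. p, 3   [∧-rule on 17]
20. ¬p, 3   [¬∧-rule on 16 (branches; this branch)]
Accessibility: 0R0, 0R1, 0R2, 0R3, 1R1, 2R2, 2R3, 3R3
Branch closes: p and ¬p both at 3.
Every branch closes (one shown): valid in S4, hence also in S5 (every theorem of S4 is a theorem of S5).

S4, S5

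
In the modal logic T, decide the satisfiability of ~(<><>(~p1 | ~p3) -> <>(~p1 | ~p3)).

Yes, satisfiable

1. ~(<><>(~p1 | ~p3) -> <>(~p1 | ~p3)), u
2. <><>(~p1 | ~p3), u   [~->-rule on 1]
3. ~<>(~p1 | ~p3), u   [~->-rule on 1]
4. ~(~p1 | ~p3), u   [~<>-rule on 3 via uRu]
5. p1, u   [~|-rule on 4]
6. p3, u   [~|-rule on 4]
7. <>(~p1 | ~p3), v   [<>-rule on 2: fresh world v, uRv]
8. ~(~p1 | ~p3), v   [~<>-rule on 3 via uRv]
9. p1, v   [~|-rule on 8]
10. p3, v   [~|-rule on 8]
11. ~p1 | ~p3, w   [<>-rule on 7: fresh world w, vRw]
12. ~p3, w   [|-rule on 11 (branches; this branch)]
Accessibility: uRu, uRv, vRv, vRw, wRw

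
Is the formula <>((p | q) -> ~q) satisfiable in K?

1. <>((p | q) -> ~q), w0
2. (p | q) -> ~q, w1
3. ~q, w1
Accessibility: w0Rw1

Satisfiable (open branch found)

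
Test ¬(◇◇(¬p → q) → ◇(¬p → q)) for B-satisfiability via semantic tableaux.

Satisfiable (open branch found)

1. ¬(◇◇(¬p → q) → ◇(¬p → q)), w0
2. ◇◇(¬p → q), w0   [¬→-rule on 1]
3. ¬◇(¬p → q), w0   [¬→-rule on 1]
4. ¬(¬p → q), w0   [¬◇-rule on 3 via w0Rw0]
5. ¬p, w0   [¬→-rule on 4]
6. ¬q, w0   [¬→-rule on 4]
7. ◇(¬p → q), w1   [◇-rule on 2: fresh world w1, w0Rw1]
8. ¬(¬p → q), w1   [¬◇-rule on 3 via w0Rw1]
9. ¬p, w1   [¬→-rule on 8]
10. ¬q, w1   [¬→-rule on 8]
11. ¬p → q, w2   [◇-rule on 7: fresh world w2, w1Rw2]
12. q, w2   [→-rule on 11 (branches; this branch)]
Accessibility: w0Rw0, w0Rw1, w1Rw0, w1Rw1, w1Rw2, w2Rw1, w2Rw2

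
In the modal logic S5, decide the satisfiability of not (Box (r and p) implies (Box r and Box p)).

Unsatisfiable (every branch closes)

1. not (Box (r and p) implies (Box r and Box p)), u
2. Box (r and p), u   [neg-implies-rule on 1]
3. not (Box r and Box p), u   [neg-implies-rule on 1]
4. r and p, u   [Box-rule on 2 via uRu]
5. r, u   [and-rule on 4]
6. p, u   [and-rule on 4]
7. not Box p, u   [neg-and-rule on 3 (branches; this branch)]
8. not p, v   [neg-Box-rule on 7: fresh world v, uRv]
9. r and p, v   [Box-rule on 2 via uRv]
10. r, v   [and-rule on 9]
11. p, v   [and-rule on 9]
Accessibility: uRu, uRv, vRu, vRv
Branch closes: p and not p both at v.
Every branch closes; the branch above is one of them.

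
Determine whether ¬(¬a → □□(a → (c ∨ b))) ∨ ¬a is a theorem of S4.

No, not valid

Tableau for the negation ¬(¬(¬a → □□(a → (c ∨ b))) ∨ ¬a):
1. ¬(¬(¬a → □□(a → (c ∨ b))) ∨ ¬a), 0
2. ¬a → □□(a → (c ∨ b)), 0   [¬∨-rule on 1]
3. a, 0   [¬∨-rule on 1]
4. □□(a → (c ∨ b)), 0   [→-rule on 2 (branches; this branch)]
5. □(a → (c ∨ b)), 0   [□-rule on 4 via 0R0]
6. a → (c ∨ b), 0   [□-rule on 5 via 0R0]
7. c ∨ b, 0   [→-rule on 6 (branches; this branch)]
8. b, 0   [∨-rule on 7 (branches; this branch)]
Accessibility: 0R0
The negation has an open branch (countermodel exists).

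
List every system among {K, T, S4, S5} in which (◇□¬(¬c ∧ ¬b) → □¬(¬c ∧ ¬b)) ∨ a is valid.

S5

S5-tableau for the negation ¬((◇□¬(¬c ∧ ¬b) → □¬(¬c ∧ ¬b)) ∨ a):
1. ¬((◇□¬(¬c ∧ ¬b) → □¬(¬c ∧ ¬b)) ∨ a), w0
2. ¬(◇□¬(¬c ∧ ¬b) → □¬(¬c ∧ ¬b)), w0   [¬∨-rule on 1]
3. ¬a, w0   [¬∨-rule on 1]
4. ◇□¬(¬c ∧ ¬b), w0   [¬→-rule on 2]
5. ¬□¬(¬c ∧ ¬b), w0   [¬→-rule on 2]
6. □¬(¬c ∧ ¬b), w1   [◇-rule on 4: fresh world w1, w0Rw1]
7. ¬(¬c ∧ ¬b), w0   [□-rule on 6 via w1Rw0]
8. ¬(¬c ∧ ¬b), w1   [□-rule on 6 via w1Rw1]
9. b, w0   [¬∧-rule on 7 (branches; this branch)]
10. b, w1   [¬∧-rule on 8 (branches; this branch)]
11. ¬c ∧ ¬b, w2   [¬□-rule on 5: fresh world w2, w0Rw2]
12. ¬c, w2   [∧-rule on 11]
13. ¬b, w2   [∧-rule on 11]
14. ¬(¬c ∧ ¬b), w2   [□-rule on 6 via w1Rw2]
15. b, w2   [¬∧-rule on 14 (branches; this branch)]
Accessibility: w0Rw0, w0Rw1, w0Rw2, w1Rw0, w1Rw1, w1Rw2, w2Rw0, w2Rw1, w2Rw2
Branch closes: b and ¬b both at w2.
Every branch closes (one shown): valid in S5.
S4-tableau for the negation ¬((◇□¬(¬c ∧ ¬b) → □¬(¬c ∧ ¬b)) ∨ a):
1. ¬((◇□¬(¬c ∧ ¬b) → □¬(¬c ∧ ¬b)) ∨ a), w0
2. ¬(◇□¬(¬c ∧ ¬b) → □¬(¬c ∧ ¬b)), w0   [¬∨-rule on 1]
3. ¬a, w0   [¬∨-rule on 1]
4. ◇□¬(¬c ∧ ¬b), w0   [¬→-rule on 2]
5. ¬□¬(¬c ∧ ¬b), w0   [¬→-rule on 2]
6. □¬(¬c ∧ ¬b), w1   [◇-rule on 4: fresh world w1, w0Rw1]
7. ¬(¬c ∧ ¬b), w1   [□-rule on 6 via w1Rw1]
8. b, w1   [¬∧-rule on 7 (branches; this branch)]
9. ¬c ∧ ¬b, w2   [¬□-rule on 5: fresh world w2, w0Rw2]
10. ¬c, w2   [∧-rule on 9]
11. ¬b, w2   [∧-rule on 9]
Accessibility: w0Rw0, w0Rw1, w0Rw2, w1Rw1, w2Rw2
Complete open branch: countermodel on an S4-frame, so not valid in S4, nor in K, T (the same frame is also a K-frame and a T-frame).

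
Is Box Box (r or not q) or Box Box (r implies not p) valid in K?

Invalid (countermodel exists)

Tableau for the negation not (Box Box (r or not q) or Box Box (r implies not p)):
1. not (Box Box (r or not q) or Box Box (r implies not p)), w0
2. not Box Box (r or not q), w0   [neg-or-rule on 1]
3. not Box Box (r implies not p), w0   [neg-or-rule on 1]
4. not Box (r or not q), w1   [neg-Box-rule on 2: fresh world w1, w0Rw1]
5. not Box (r implies not p), w2   [neg-Box-rule on 3: fresh world w2, w0Rw2]
6. not (r or not q), w3   [neg-Box-rule on 4: fresh world w3, w1Rw3]
7. not r, w3   [neg-or-rule on 6]
8. q, w3   [neg-or-rule on 6]
9. not (r implies not p), w4   [neg-Box-rule on 5: fresh world w4, w2Rw4]
10. r, w4   [neg-implies-rule on 9]
11. p, w4   [neg-implies-rule on 9]
Accessibility: w0Rw1, w0Rw2, w1Rw3, w2Rw4
The negation has an open branch (countermodel exists).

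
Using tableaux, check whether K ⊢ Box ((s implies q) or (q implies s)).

Valid in K

Tableau for the negation not Box ((s implies q) or (q implies s)):
1. not Box ((s implies q) or (q implies s)), u
2. not ((s implies q) or (q implies s)), v
3. not (s implies q), v
4. not (q implies s), v
5. s, v
6. not q, v
7. q, v
8. not s, v
Accessibility: uRv
Branch closes: q and not q both at v.
All branches of the negation close; one closing branch shown above.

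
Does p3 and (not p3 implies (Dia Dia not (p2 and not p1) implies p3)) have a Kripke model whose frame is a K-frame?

Satisfiable

1. p3 and (not p3 implies (Dia Dia not (p2 and not p1) implies p3)), w0
2. p3, w0
3. not p3 implies (Dia Dia not (p2 and not p1) implies p3), w0
4. Dia Dia not (p2 and not p1) implies p3, w0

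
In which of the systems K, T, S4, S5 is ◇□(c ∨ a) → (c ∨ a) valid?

S4-tableau for the negation ¬(◇□(c ∨ a) → (c ∨ a)):
1. ¬(◇□(c ∨ a) → (c ∨ a)), u
2. ◇□(c ∨ a), u
3. ¬(c ∨ a), u
4. ¬c, u
5. ¬a, u
6. □(c ∨ a), v
7. c ∨ a, v
8. a, v
Accessibility: uRu, uRv, vRv
Complete open branch: countermodel on an S4-frame, so not valid in S4, nor in K, T (the same frame is also a K-frame and a T-frame).
S5-tableau for the negation ¬(◇□(c ∨ a) → (c ∨ a)):
1. ¬(◇□(c ∨ a) → (c ∨ a)), u
2. ◇□(c ∨ a), u
3. ¬(c ∨ a), u
4. ¬c, u
5. ¬a, u
6. □(c ∨ a), v
7. c ∨ a, u
8. c ∨ a, v
9. a, u
Accessibility: uRu, uRv, vRu, vRv
Branch closes: a and ¬a both at u.
Every branch closes (one shown): valid in S5.

S5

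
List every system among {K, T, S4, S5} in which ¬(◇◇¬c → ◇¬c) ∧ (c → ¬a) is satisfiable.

S4-tableau for the formula:
1. ¬(◇◇¬c → ◇¬c) ∧ (c → ¬a), w0
2. ¬(◇◇¬c → ◇¬c), w0   [∧-rule on 1]
3. c → ¬a, w0   [∧-rule on 1]
4. ◇◇¬c, w0   [¬→-rule on 2]
5. ¬◇¬c, w0   [¬→-rule on 2]
6. c, w0   [¬◇-rule on 5 via w0Rw0]
7. ¬a, w0   [→-rule on 3 (branches; this branch)]
8. ◇¬c, w1   [◇-rule on 4: fresh world w1, w0Rw1]
9. c, w1   [¬◇-rule on 5 via w0Rw1]
10. ¬c, w2   [◇-rule on 8: fresh world w2, w1Rw2]
11. c, w2   [¬◇-rule on 5 via w0Rw2]
Accessibility: w0Rw0, w0Rw1, w0Rw2, w1Rw1, w1Rw2, w2Rw2
Branch closes: c and ¬c both at w2.
Every branch closes (one shown): unsatisfiable in S4, hence also in S5 (every S5-frame is an S4-frame).
T-tableau for the formula:
1. ¬(◇◇¬c → ◇¬c) ∧ (c → ¬a), w0
2. ¬(◇◇¬c → ◇¬c), w0   [∧-rule on 1]
3. c → ¬a, w0   [∧-rule on 1]
4. ◇◇¬c, w0   [¬→-rule on 2]
5. ¬◇¬c, w0   [¬→-rule on 2]
6. c, w0   [¬◇-rule on 5 via w0Rw0]
7. ¬a, w0   [→-rule on 3 (branches; this branch)]
8. ◇¬c, w1   [◇-rule on 4: fresh world w1, w0Rw1]
9. c, w1   [¬◇-rule on 5 via w0Rw1]
10. ¬c, w2   [◇-rule on 8: fresh world w2, w1Rw2]
Accessibility: w0Rw0, w0Rw1, w1Rw1, w1Rw2, w2Rw2
Complete open branch: satisfiable in T, hence also in K (this T-model is also a K-model).

K, T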